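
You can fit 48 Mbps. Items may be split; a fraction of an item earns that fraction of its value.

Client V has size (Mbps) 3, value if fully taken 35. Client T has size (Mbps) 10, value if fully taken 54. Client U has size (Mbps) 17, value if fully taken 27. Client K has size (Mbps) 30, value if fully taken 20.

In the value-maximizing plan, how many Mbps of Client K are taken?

Rank by value-to-size ratio: Client V 35/3≈11.7, Client T 54/10≈5.4, Client U 27/17≈1.59, Client K 20/30≈0.667.
Take all of Client V (3 Mbps, value 35) ; 45 Mbps left.
All 10 Mbps of Client T fit (value 54) ; 35 remain.
Client U: take in full, 17 Mbps for value 27 ; 18 left.
Only 18 Mbps remain; take 18/30 of Client K for value 20×18/30 = 12.

18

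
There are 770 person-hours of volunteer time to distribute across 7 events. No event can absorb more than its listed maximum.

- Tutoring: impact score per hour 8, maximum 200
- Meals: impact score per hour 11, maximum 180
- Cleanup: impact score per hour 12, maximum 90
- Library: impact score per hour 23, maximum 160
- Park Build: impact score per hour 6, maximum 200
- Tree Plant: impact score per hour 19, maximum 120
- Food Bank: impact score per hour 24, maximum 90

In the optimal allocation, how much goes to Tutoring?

Highest impact score per hour first: Food Bank 24 > Library 23 > Tree Plant 19 > Cleanup 12 > Meals 11 > Tutoring 8 > Park Build 6.
Food Bank: +90 to 90 (cap) → 680 left.
Library: +160 to 160 (cap) → 520 left.
Tree Plant: +120 to 120 (cap) → 400 left.
Give Cleanup 90 to hit its cap of 90 → 310 left.
Meals: +180 to 180 (cap) → 130 left.
Tutoring has room for 200 but only 130 remain, so it gets 130.

130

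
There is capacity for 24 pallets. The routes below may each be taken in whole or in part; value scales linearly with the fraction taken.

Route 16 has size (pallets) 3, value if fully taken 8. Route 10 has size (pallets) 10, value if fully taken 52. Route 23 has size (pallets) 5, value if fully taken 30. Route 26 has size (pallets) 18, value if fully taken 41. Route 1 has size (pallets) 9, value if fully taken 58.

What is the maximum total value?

140

Sort by value density: Route 1 58/9≈6.44, Route 23 30/5≈6, Route 10 52/10≈5.2, Route 16 8/3≈2.67, Route 26 41/18≈2.28.
All 9 pallets of Route 1 fit (value 58) → 15 remain.
All 5 pallets of Route 23 fit (value 30) → 10 remain.
Take all of Route 10 (10 pallets, value 52) → 0 pallets left.
Total value = 140.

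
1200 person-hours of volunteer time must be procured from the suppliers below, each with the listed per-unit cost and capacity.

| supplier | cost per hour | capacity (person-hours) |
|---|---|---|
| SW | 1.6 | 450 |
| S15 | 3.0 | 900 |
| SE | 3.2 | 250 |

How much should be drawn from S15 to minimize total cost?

Fill from the cheapest supplier first.
Take 450 from SW at 1.6 — need 750 more.
Take 750 from S15 at 3.0 to finish.
SE: unused.

750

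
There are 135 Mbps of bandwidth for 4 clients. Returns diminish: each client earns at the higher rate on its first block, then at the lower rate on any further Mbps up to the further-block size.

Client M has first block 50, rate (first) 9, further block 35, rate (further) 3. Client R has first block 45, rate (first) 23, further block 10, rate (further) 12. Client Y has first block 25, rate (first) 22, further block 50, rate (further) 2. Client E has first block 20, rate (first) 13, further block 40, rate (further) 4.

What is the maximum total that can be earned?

Rank every tier by rate: Client R/T1 23 > Client Y/T1 22 > Client E/T1 13 > Client R/T2 12 > Client M/T1 9 > Client E/T2 4 > Client M/T2 3 > Client Y/T2 2.
Client R/T1 (23): +45 ; 90 left.
Client Y/T1 (22): +25 ; 65 left.
Client E/T1 (13): +20 ; 45 left.
Fill Client R T2 block (10 at 12) ; 35 left.
Client M/T1: +35 of 50 at 9; pool empty.
Total = 23×45 + 22×25 + 13×20 + 12×10 + 9×35 = 2280.

2280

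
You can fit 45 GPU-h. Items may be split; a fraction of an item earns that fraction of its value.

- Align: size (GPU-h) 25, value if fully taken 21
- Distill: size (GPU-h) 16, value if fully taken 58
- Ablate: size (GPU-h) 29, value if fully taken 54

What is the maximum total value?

112

Best value per unit of size first: Distill 58/16≈3.62, Ablate 54/29≈1.86, Align 21/25≈0.84.
Distill: take in full, 16 GPU-h for value 58 → 29 left.
All 29 GPU-h of Ablate fit (value 54) → 0 remain.
Total value = 112.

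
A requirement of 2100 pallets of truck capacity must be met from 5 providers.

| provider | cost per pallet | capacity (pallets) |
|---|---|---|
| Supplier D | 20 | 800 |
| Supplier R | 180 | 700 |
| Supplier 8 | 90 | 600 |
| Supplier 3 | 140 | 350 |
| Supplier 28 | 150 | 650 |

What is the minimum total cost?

171500

Use providers in increasing cost order.
Supplier D (20): use full 800 ; 1300 pallets to go.
Supplier 8 (90): use full 600 ; 700 pallets to go.
Supplier 3 (140): use full 350 ; 350 pallets to go.
Supplier 28 (150): take the remaining 350 ; done.
Supplier R: unused.
Cost = 800×20 + 600×90 + 350×140 + 350×150 = 171500.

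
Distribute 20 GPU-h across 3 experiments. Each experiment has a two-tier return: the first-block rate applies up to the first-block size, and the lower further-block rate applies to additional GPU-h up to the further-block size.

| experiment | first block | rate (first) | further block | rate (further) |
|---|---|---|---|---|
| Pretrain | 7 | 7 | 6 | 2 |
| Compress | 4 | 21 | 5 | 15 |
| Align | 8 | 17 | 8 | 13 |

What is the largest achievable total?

Treat each block as its own option and order by rate: Compress/first 21 > Align/first 17 > Compress/second 15 > Align/second 13 > Pretrain/first 7 > Pretrain/second 2.
Compress first at 21: fill all 4 → 16 left.
Fill Align first block (8 at 17) → 8 left.
Compress second at 15: fill all 5 → 3 left.
3 remain; put them into Align second at 13.
Total = 21×4 + 17×8 + 15×5 + 13×3 = 334.

334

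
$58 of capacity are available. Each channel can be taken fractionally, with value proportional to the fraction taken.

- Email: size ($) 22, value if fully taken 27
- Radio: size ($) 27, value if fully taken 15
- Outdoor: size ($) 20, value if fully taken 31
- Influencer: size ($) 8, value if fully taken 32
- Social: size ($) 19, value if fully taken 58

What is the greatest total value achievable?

Sort by value density: Influencer 32/8≈4, Social 58/19≈3.05, Outdoor 31/20≈1.55, Email 27/22≈1.23, Radio 15/27≈0.556.
Influencer: take in full, 8 $ for value 32 ; 50 left.
All 19 $ of Social fit (value 58) ; 31 remain.
Outdoor: take in full, 20 $ for value 31 ; 11 left.
Fill the last 11 $ with part of Email: 11/22 of it earns 13.5.
Total value = 134.5.

134.5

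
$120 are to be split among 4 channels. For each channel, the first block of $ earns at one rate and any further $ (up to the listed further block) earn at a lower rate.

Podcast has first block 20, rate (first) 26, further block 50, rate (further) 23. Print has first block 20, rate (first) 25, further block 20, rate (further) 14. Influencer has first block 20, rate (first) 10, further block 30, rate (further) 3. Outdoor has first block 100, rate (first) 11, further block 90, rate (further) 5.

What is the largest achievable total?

2560

Rank every tier by rate: Podcast/first 26 > Print/first 25 > Podcast/second 23 > Print/second 14 > Outdoor/first 11 > Influencer/first 10 > Outdoor/second 5 > Influencer/second 3.
Podcast first at 26: fill all 20 — 100 left.
Print/first (25): +20 — 80 left.
Podcast/second (23): +50 — 30 left.
Print second at 14: fill all 20 — 10 left.
Outdoor first at 11: only 10 left, fill 10.
Total = 26×20 + 25×20 + 23×50 + 14×20 + 11×10 = 2560.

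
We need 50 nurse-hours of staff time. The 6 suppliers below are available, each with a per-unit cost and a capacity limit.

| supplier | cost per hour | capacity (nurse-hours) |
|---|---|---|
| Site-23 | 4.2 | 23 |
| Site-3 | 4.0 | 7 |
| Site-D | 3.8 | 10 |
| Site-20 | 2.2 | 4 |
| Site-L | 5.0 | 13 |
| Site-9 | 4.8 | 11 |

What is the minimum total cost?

200.2

Cheapest first:
Take 4 from Site-20 at 2.2 ; need 46 more.
Take 10 from Site-D at 3.8 ; need 36 more.
Site-3 (4.0): use full 7 ; 29 nurse-hours to go.
Take 23 from Site-23 at 4.2 ; need 6 more.
Take 6 from Site-9 at 4.8 to finish.
Site-L: unused.
Cost = 4×2.2 + 10×3.8 + 7×4.0 + 23×4.2 + 6×4.8 = 200.2.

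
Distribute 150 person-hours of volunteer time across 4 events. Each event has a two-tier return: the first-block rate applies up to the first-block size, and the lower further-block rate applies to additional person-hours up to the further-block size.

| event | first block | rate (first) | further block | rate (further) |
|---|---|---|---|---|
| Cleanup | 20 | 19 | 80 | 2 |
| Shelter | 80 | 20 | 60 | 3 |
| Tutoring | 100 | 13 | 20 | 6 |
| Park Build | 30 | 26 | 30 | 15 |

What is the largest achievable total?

Rank every tier by rate: Park Build/first 26 > Shelter/first 20 > Cleanup/first 19 > Park Build/second 15 > Tutoring/first 13 > Tutoring/second 6 > Shelter/second 3 > Cleanup/second 2.
Fill Park Build first block (30 at 26) ; 120 left.
Fill Shelter first block (80 at 20) ; 40 left.
Cleanup/first (19): +20 ; 20 left.
Park Build/second: +20 of 30 at 15; pool empty.
Total = 26×30 + 20×80 + 19×20 + 15×20 = 3060.

3060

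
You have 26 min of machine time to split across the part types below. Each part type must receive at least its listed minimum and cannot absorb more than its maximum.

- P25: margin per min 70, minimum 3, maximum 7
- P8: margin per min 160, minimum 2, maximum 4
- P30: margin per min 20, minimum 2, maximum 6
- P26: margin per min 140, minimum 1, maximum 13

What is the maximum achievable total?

2990

Meeting every minimum uses 3+2+2+1 = 8 min, leaving 18.
Highest margin per min first: P8 160 > P26 140 > P25 70 > P30 20.
P8 takes 2 more to reach its cap of 4 — 16 left.
P26 takes 12 more to reach its cap of 13 — 4 left.
P25 takes 4 more to reach its cap of 7 — 0 left.
Total = 70×7 + 160×4 + 20×2 + 140×13 = 2990.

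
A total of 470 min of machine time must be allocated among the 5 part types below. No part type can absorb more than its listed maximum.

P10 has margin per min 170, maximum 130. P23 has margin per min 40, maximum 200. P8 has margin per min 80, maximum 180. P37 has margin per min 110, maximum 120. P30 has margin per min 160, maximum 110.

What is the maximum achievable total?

61700

Highest margin per min first: P10 170 > P30 160 > P37 110 > P8 80 > P23 40.
Give P10 130 to hit its cap of 130 ; 340 left.
P30 takes 110 to reach its cap of 110 ; 230 left.
Give P37 120 to hit its cap of 120 ; 110 left.
P8 has room for 180 but only 110 remain, so it gets 110.
Total = 170×130 + 80×110 + 110×120 + 160×110 = 61700.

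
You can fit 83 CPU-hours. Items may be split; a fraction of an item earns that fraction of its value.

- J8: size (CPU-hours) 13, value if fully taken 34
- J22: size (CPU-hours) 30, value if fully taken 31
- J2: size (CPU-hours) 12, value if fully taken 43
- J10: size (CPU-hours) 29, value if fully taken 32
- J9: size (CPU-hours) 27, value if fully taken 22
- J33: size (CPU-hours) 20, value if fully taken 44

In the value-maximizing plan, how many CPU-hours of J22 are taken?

9

Rank by value-to-size ratio: J2 43/12≈3.58, J8 34/13≈2.62, J33 44/20≈2.2, J10 32/29≈1.1, J22 31/30≈1.03, J9 22/27≈0.815.
All 12 CPU-hours of J2 fit (value 43) ; 71 remain.
J8: take in full, 13 CPU-hours for value 34 ; 58 left.
J33: take in full, 20 CPU-hours for value 44 ; 38 left.
J10: take in full, 29 CPU-hours for value 32 ; 9 left.
Only 9 CPU-hours remain; take 9/30 of J22 for value 31×9/30 = 9.3.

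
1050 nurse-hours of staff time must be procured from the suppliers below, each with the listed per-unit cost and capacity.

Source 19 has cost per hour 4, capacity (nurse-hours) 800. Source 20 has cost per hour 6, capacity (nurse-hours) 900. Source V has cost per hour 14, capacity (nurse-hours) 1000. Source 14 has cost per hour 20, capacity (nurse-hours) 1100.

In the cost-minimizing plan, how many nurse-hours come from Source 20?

250

Fill from the cheapest supplier first.
Source 19 (4): use full 800 → 250 nurse-hours to go.
Take 250 from Source 20 at 6 to finish.
Source V, Source 14: unused.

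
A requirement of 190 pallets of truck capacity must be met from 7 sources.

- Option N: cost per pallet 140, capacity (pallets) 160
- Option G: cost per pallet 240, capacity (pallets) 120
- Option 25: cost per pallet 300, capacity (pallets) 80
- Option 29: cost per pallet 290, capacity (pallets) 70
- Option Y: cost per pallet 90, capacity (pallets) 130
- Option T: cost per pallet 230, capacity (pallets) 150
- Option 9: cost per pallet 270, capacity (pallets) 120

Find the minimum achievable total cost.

20100

Use sources in increasing cost order.
Take 130 from Option Y at 90 — need 60 more.
Take 60 from Option N at 140 to finish.
Option T, Option G, Option 9, Option 29, Option 25: unused.
Cost = 130×90 + 60×140 = 20100.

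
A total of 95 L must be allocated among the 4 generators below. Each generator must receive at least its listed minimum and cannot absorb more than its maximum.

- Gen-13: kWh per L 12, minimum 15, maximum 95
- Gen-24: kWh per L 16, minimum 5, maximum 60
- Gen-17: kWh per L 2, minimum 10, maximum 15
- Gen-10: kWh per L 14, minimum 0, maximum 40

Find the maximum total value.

Meeting every minimum uses 15+5+10+0 = 30 L, leaving 65.
Rank by kWh per L: Gen-24 16 > Gen-10 14 > Gen-13 12 > Gen-17 2.
Gen-24: +55 to 60 (cap) — 10 left.
Gen-10 has room for 40 more but only 10 remain, so it gets 10.
Total = 12×15 + 16×60 + 2×10 + 14×10 = 1300.

1300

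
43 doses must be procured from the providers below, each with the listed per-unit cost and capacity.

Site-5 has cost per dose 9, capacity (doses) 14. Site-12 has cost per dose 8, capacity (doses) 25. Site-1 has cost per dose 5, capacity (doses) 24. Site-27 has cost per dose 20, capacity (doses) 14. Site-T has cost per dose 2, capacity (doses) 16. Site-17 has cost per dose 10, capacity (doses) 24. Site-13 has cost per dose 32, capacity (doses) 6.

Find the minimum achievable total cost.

176

Use providers in increasing cost order.
Site-T at 2: take all 16 doses → 27 still needed.
Take 24 from Site-1 at 5 → need 3 more.
Take 3 from Site-12 at 8 to finish.
Site-5, Site-17, Site-27, Site-13: unused.
Cost = 16×2 + 24×5 + 3×8 = 176.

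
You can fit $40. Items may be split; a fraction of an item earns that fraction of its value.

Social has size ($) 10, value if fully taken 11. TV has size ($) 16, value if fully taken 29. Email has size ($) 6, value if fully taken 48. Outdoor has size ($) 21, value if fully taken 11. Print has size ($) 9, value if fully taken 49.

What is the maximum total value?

Rank by value-to-size ratio: Email 48/6≈8, Print 49/9≈5.44, TV 29/16≈1.81, Social 11/10≈1.1, Outdoor 11/21≈0.524.
Take all of Email (6 $, value 48) ; 34 $ left.
Print: take in full, 9 $ for value 49 ; 25 left.
TV: take in full, 16 $ for value 29 ; 9 left.
9 $ left: a 9/10 share of Social gives 11×9/10 = 9.9.
Total value = 135.9.

135.9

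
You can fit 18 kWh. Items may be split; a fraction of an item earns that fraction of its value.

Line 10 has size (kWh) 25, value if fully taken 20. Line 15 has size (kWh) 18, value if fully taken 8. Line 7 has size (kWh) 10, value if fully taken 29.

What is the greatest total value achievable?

Sort by value density: Line 7 29/10≈2.9, Line 10 20/25≈0.8, Line 15 8/18≈0.444.
Take all of Line 7 (10 kWh, value 29) → 8 kWh left.
8 kWh left: a 8/25 share of Line 10 gives 20×8/25 = 6.4.
Total value = 35.4.

35.4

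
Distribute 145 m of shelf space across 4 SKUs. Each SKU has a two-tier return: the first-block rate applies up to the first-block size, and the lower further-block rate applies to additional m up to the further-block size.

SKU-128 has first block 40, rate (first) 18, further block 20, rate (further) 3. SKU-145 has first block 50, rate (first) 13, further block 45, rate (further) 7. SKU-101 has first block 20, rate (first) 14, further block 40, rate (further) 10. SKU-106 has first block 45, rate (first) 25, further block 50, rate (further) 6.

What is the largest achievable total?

Treat each block as its own option and order by rate: SKU-106/T1 25 > SKU-128/T1 18 > SKU-101/T1 14 > SKU-145/T1 13 > SKU-101/T2 10 > SKU-145/T2 7 > SKU-106/T2 6 > SKU-128/T2 3.
SKU-106 T1 at 25: fill all 45 — 100 left.
Fill SKU-128 T1 block (40 at 18) — 60 left.
Fill SKU-101 T1 block (20 at 14) — 40 left.
SKU-145 T1 at 13: only 40 left, fill 40.
Total = 25×45 + 18×40 + 14×20 + 13×40 = 2645.

2645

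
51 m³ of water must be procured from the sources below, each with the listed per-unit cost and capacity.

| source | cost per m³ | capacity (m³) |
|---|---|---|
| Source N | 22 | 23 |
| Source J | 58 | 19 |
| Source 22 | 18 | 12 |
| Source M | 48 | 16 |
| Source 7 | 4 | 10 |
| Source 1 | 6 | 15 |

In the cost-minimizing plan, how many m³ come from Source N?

Cheapest first:
Take 10 from Source 7 at 4 ; need 41 more.
Source 1 at 6: take all 15 m³ ; 26 still needed.
Take 12 from Source 22 at 18 ; need 14 more.
Take 14 from Source N at 22 to finish.
Source M, Source J: unused.

14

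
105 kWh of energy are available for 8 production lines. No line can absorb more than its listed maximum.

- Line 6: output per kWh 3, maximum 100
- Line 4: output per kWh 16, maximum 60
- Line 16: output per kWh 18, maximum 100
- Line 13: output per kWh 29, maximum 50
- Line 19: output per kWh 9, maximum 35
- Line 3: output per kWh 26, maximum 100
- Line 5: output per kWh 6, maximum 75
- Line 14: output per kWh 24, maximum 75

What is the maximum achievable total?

2880

Rank by output per kWh: Line 13 29 > Line 3 26 > Line 14 24 > Line 16 18 > Line 4 16 > Line 19 9 > Line 5 6 > Line 6 3.
Give Line 13 50 to hit its cap of 50 → 55 left.
Only 55 left; Line 3 takes them to reach 55.
Total = 29×50 + 26×55 = 2880.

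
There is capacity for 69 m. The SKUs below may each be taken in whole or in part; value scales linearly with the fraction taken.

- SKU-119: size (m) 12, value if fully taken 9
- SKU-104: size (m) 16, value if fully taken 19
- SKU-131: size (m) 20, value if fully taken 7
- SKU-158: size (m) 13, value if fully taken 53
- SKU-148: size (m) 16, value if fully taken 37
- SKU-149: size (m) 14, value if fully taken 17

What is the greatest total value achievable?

Sort by value density: SKU-158 53/13≈4.08, SKU-148 37/16≈2.31, SKU-149 17/14≈1.21, SKU-104 19/16≈1.19, SKU-119 9/12≈0.75, SKU-131 7/20≈0.35.
Take all of SKU-158 (13 m, value 53) — 56 m left.
All 16 m of SKU-148 fit (value 37) — 40 remain.
SKU-149: take in full, 14 m for value 17 — 26 left.
All 16 m of SKU-104 fit (value 19) — 10 remain.
Only 10 m remain; take 10/12 of SKU-119 for value 9×10/12 = 7.5.
Total value = 133.5.

133.5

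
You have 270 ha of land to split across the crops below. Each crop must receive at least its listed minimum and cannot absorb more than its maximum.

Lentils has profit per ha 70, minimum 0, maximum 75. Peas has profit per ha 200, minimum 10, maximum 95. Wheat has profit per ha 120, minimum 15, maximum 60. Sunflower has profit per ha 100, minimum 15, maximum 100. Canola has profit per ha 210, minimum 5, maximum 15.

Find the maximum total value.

Meeting every minimum uses 0+10+15+15+5 = 45 ha, leaving 225.
Rank by profit per ha: Canola 210 > Peas 200 > Wheat 120 > Sunflower 100 > Lentils 70.
Canola: +10 to 15 (cap) ; 215 left.
Peas takes 85 more to reach its cap of 95 ; 130 left.
Wheat takes 45 more to reach its cap of 60 ; 85 left.
Sunflower takes 85 more to reach its cap of 100 ; 0 left.
Total = 200×95 + 120×60 + 100×100 + 210×15 = 39350.

39350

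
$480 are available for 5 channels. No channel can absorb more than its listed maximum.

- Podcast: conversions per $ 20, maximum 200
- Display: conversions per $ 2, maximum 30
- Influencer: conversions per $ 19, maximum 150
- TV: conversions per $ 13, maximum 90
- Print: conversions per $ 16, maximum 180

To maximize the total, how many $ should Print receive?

130

Rank by conversions per $: Podcast 20 > Influencer 19 > Print 16 > TV 13 > Display 2.
Podcast: +200 to 200 (cap) ; 280 left.
Influencer takes 150 to reach its cap of 150 ; 130 left.
Only 130 left; Print takes them to reach 130.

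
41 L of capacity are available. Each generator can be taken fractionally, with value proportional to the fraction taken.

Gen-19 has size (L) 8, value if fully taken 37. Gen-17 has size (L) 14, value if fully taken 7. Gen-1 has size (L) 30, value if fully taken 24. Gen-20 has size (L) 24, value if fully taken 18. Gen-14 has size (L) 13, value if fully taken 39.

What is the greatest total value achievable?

Sort by value density: Gen-19 37/8≈4.62, Gen-14 39/13≈3, Gen-1 24/30≈0.8, Gen-20 18/24≈0.75, Gen-17 7/14≈0.5.
All 8 L of Gen-19 fit (value 37) → 33 remain.
Take all of Gen-14 (13 L, value 39) → 20 L left.
Only 20 L remain; take 20/30 of Gen-1 for value 24×20/30 = 16.
Total value = 92.

92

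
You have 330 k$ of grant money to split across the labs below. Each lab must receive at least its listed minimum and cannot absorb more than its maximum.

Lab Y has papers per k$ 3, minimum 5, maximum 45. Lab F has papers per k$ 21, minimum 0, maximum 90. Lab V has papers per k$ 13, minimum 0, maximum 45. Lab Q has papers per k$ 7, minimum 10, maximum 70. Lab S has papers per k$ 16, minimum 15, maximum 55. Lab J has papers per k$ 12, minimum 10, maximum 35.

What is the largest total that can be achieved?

4370

Meeting every minimum uses 5+0+0+10+15+10 = 40 k$, leaving 290.
Highest papers per k$ first: Lab F 21 > Lab S 16 > Lab V 13 > Lab J 12 > Lab Q 7 > Lab Y 3.
Give Lab F 90 more to hit its cap of 90 ; 200 left.
Lab S takes 40 more to reach its cap of 55 ; 160 left.
Lab V takes 45 more to reach its cap of 45 ; 115 left.
Lab J takes 25 more to reach its cap of 35 ; 90 left.
Lab Q: +60 to 70 (cap) ; 30 left.
Lab Y has room for 40 more but only 30 remain, so it gets 35.
Total = 3×35 + 21×90 + 13×45 + 7×70 + 16×55 + 12×35 = 4370.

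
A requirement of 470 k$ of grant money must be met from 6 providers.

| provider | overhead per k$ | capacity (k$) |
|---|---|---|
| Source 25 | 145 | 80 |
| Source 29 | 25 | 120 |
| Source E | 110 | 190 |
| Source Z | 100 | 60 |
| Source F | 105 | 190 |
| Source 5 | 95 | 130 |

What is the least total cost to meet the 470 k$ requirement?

38150

Fill from the cheapest provider first.
Source 29 (25): use full 120 → 350 k$ to go.
Source 5 (95): use full 130 → 220 k$ to go.
Source Z (100): use full 60 → 160 k$ to go.
Take 160 from Source F at 105 to finish.
Source E, Source 25: unused.
Cost = 120×25 + 130×95 + 60×100 + 160×105 = 38150.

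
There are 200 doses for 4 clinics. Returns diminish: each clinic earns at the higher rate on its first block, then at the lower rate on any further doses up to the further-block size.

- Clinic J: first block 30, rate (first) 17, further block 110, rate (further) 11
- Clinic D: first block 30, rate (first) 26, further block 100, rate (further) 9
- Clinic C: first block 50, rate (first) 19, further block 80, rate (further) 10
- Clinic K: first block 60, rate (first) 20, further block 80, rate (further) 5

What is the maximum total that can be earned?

3770

Order all 8 blocks by rate: Clinic D/tier1 26 > Clinic K/tier1 20 > Clinic C/tier1 19 > Clinic J/tier1 17 > Clinic J/tier2 11 > Clinic C/tier2 10 > Clinic D/tier2 9 > Clinic K/tier2 5.
Fill Clinic D tier1 block (30 at 26) — 170 left.
Clinic K/tier1 (20): +60 — 110 left.
Fill Clinic C tier1 block (50 at 19) — 60 left.
Clinic J tier1 at 17: fill all 30 — 30 left.
30 remain; put them into Clinic J tier2 at 11.
Total = 26×30 + 20×60 + 19×50 + 17×30 + 11×30 = 3770.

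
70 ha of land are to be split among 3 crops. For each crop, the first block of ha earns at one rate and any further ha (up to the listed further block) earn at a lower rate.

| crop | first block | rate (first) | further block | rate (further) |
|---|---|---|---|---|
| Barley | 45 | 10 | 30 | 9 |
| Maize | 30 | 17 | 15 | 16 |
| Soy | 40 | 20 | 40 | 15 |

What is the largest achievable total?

Treat each block as its own option and order by rate: Soy/T1 20 > Maize/T1 17 > Maize/T2 16 > Soy/T2 15 > Barley/T1 10 > Barley/T2 9.
Soy/T1 (20): +40 ; 30 left.
Maize T1 at 17: fill all 30 ; 0 left.
Total = 20×40 + 17×30 = 1310.

1310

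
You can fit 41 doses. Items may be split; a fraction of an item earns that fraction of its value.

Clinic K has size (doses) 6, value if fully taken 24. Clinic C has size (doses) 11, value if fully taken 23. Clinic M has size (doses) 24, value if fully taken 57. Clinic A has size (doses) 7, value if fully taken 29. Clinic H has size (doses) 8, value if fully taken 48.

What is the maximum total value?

Sort by value density: Clinic H 48/8≈6, Clinic A 29/7≈4.14, Clinic K 24/6≈4, Clinic M 57/24≈2.38, Clinic C 23/11≈2.09.
All 8 doses of Clinic H fit (value 48) — 33 remain.
All 7 doses of Clinic A fit (value 29) — 26 remain.
Take all of Clinic K (6 doses, value 24) — 20 doses left.
Only 20 doses remain; take 20/24 of Clinic M for value 57×20/24 = 47.5.
Total value = 148.5.

148.5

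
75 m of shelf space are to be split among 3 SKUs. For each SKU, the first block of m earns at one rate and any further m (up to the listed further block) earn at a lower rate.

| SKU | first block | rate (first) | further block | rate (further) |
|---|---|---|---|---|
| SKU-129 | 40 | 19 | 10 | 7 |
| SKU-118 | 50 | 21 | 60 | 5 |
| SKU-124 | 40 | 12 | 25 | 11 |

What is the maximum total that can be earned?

1525

Treat each block as its own option and order by rate: SKU-118/T1 21 > SKU-129/T1 19 > SKU-124/T1 12 > SKU-124/T2 11 > SKU-129/T2 7 > SKU-118/T2 5.
Fill SKU-118 T1 block (50 at 21) — 25 left.
SKU-129 T1 at 19: only 25 left, fill 25.
Total = 21×50 + 19×25 = 1525.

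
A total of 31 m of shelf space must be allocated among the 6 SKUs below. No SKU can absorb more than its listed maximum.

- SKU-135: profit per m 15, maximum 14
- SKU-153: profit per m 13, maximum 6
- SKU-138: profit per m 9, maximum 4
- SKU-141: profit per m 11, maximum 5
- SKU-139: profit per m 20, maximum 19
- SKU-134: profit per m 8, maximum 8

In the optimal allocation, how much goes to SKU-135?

12

Order the SKUs by profit per m: SKU-139 20 > SKU-135 15 > SKU-153 13 > SKU-141 11 > SKU-138 9 > SKU-134 8.
SKU-139: +19 to 19 (cap) — 12 left.
Only 12 left; SKU-135 takes them to reach 12.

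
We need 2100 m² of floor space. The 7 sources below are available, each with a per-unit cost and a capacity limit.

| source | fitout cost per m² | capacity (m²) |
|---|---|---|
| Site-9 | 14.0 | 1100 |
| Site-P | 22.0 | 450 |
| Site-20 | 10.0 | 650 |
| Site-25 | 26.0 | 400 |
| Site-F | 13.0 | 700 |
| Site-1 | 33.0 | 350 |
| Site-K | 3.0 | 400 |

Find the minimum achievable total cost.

Cheapest first:
Site-K at 3.0: take all 400 m² → 1700 still needed.
Take 650 from Site-20 at 10.0 → need 1050 more.
Site-F at 13.0: take all 700 m² → 350 still needed.
Site-9 (14.0): take the remaining 350 → done.
Site-P, Site-25, Site-1: unused.
Cost = 400×3.0 + 650×10.0 + 700×13.0 + 350×14.0 = 21700.

21700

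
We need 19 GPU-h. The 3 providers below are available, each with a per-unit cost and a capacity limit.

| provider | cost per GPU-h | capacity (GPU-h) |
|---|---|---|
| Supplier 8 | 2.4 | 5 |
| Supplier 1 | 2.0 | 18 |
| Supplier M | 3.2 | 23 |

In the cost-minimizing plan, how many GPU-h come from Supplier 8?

1

Use providers in increasing cost order.
Supplier 1 at 2.0: take all 18 GPU-h ; 1 still needed.
Supplier 8 (2.4): take the remaining 1 ; done.
Supplier M: unused.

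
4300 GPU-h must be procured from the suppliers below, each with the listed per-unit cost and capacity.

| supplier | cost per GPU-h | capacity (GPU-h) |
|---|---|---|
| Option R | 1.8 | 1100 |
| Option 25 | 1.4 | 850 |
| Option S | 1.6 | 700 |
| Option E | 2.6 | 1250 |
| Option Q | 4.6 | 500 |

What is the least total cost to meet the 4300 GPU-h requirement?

Use suppliers in increasing cost order.
Take 850 from Option 25 at 1.4 ; need 3450 more.
Option S at 1.6: take all 700 GPU-h ; 2750 still needed.
Option R (1.8): use full 1100 ; 1650 GPU-h to go.
Option E (2.6): use full 1250 ; 400 GPU-h to go.
Option Q at 4.6: take 400 of its 500 ; requirement met.
Cost = 850×1.4 + 700×1.6 + 1100×1.8 + 1250×2.6 + 400×4.6 = 9380.

9380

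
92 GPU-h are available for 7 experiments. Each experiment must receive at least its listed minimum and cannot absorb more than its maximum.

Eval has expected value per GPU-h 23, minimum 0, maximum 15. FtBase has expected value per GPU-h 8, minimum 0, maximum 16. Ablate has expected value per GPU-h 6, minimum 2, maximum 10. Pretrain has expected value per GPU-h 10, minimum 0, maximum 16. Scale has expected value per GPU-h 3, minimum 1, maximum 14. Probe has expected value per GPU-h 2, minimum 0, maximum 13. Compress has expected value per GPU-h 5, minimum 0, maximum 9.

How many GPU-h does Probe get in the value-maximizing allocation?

Meeting every minimum uses 0+0+2+0+1+0+0 = 3 GPU-h, leaving 89.
Highest expected value per GPU-h first: Eval 23 > Pretrain 10 > FtBase 8 > Ablate 6 > Compress 5 > Scale 3 > Probe 2.
Eval takes 15 more to reach its cap of 15 — 74 left.
Pretrain takes 16 more to reach its cap of 16 — 58 left.
FtBase: +16 to 16 (cap) — 42 left.
Give Ablate 8 more to hit its cap of 10 — 34 left.
Compress: +9 to 9 (cap) — 25 left.
Scale: +13 to 14 (cap) — 12 left.
Probe has room for 13 more but only 12 remain, so it gets 12.

12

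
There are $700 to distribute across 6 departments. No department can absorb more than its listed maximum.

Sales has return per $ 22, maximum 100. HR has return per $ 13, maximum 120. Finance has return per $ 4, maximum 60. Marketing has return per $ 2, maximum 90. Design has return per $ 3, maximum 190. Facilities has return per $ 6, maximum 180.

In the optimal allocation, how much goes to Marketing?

Rank by return per $: Sales 22 > HR 13 > Facilities 6 > Finance 4 > Design 3 > Marketing 2.
Give Sales 100 to hit its cap of 100 ; 600 left.
HR takes 120 to reach its cap of 120 ; 480 left.
Facilities takes 180 to reach its cap of 180 ; 300 left.
Finance takes 60 to reach its cap of 60 ; 240 left.
Design takes 190 to reach its cap of 190 ; 50 left.
Only 50 left; Marketing takes them to reach 50.

50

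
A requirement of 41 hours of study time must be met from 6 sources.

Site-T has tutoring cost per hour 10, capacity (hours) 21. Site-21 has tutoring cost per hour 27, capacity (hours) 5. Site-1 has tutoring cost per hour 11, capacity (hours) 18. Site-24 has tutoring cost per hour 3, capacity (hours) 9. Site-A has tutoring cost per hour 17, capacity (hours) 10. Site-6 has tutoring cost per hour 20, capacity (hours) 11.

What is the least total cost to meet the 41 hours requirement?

358

Cheapest first:
Take 9 from Site-24 at 3 → need 32 more.
Site-T (10): use full 21 → 11 hours to go.
Take 11 from Site-1 at 11 to finish.
Site-A, Site-6, Site-21: unused.
Cost = 9×3 + 21×10 + 11×11 = 358.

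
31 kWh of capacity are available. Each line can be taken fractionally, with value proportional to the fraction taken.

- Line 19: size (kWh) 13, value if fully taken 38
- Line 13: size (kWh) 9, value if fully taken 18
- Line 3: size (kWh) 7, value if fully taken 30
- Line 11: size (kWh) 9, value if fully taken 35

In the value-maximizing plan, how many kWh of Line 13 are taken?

2

Best value per unit of size first: Line 3 30/7≈4.29, Line 11 35/9≈3.89, Line 19 38/13≈2.92, Line 13 18/9≈2.
All 7 kWh of Line 3 fit (value 30) ; 24 remain.
Take all of Line 11 (9 kWh, value 35) ; 15 kWh left.
Line 19: take in full, 13 kWh for value 38 ; 2 left.
2 kWh left: a 2/9 share of Line 13 gives 18×2/9 = 4.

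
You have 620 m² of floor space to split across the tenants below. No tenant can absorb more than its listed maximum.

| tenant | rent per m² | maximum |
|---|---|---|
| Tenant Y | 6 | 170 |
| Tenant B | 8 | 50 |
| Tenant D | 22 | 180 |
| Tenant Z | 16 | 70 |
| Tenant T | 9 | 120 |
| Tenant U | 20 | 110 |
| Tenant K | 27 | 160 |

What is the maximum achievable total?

Order the tenants by rent per m²: Tenant K 27 > Tenant D 22 > Tenant U 20 > Tenant Z 16 > Tenant T 9 > Tenant B 8 > Tenant Y 6.
Give Tenant K 160 to hit its cap of 160 ; 460 left.
Tenant D: +180 to 180 (cap) ; 280 left.
Give Tenant U 110 to hit its cap of 110 ; 170 left.
Tenant Z: +70 to 70 (cap) ; 100 left.
Only 100 left; Tenant T takes them to reach 100.
Total = 22×180 + 16×70 + 9×100 + 20×110 + 27×160 = 12500.

12500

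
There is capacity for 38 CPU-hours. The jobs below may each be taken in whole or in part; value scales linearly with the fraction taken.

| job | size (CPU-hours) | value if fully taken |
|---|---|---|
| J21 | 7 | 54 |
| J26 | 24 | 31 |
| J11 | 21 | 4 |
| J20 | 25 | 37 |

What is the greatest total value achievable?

98.75

Rank by value-to-size ratio: J21 54/7≈7.71, J20 37/25≈1.48, J26 31/24≈1.29, J11 4/21≈0.19.
J21: take in full, 7 CPU-hours for value 54 ; 31 left.
Take all of J20 (25 CPU-hours, value 37) ; 6 CPU-hours left.
Fill the last 6 CPU-hours with part of J26: 6/24 of it earns 7.75.
Total value = 98.75.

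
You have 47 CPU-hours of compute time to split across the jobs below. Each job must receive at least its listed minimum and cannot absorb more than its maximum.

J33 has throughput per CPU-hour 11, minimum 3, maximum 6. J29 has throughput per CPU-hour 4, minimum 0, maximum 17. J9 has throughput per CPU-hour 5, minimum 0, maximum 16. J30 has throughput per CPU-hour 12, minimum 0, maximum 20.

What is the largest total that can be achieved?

Meeting every minimum uses 3+0+0+0 = 3 CPU-hours, leaving 44.
Order the jobs by throughput per CPU-hour: J30 12 > J33 11 > J9 5 > J29 4.
J30: +20 to 20 (cap) → 24 left.
Give J33 3 more to hit its cap of 6 → 21 left.
J9 takes 16 more to reach its cap of 16 → 5 left.
J29: +5 (room for 17) → 5. Pool exhausted.
Total = 11×6 + 4×5 + 5×16 + 12×20 = 406.

406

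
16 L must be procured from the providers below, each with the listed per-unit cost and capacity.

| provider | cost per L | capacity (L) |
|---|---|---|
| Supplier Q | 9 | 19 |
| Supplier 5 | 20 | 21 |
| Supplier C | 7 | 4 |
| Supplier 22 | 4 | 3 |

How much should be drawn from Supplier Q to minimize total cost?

Use providers in increasing cost order.
Take 3 from Supplier 22 at 4 → need 13 more.
Supplier C (7): use full 4 → 9 L to go.
Take 9 from Supplier Q at 9 to finish.
Supplier 5: unused.

9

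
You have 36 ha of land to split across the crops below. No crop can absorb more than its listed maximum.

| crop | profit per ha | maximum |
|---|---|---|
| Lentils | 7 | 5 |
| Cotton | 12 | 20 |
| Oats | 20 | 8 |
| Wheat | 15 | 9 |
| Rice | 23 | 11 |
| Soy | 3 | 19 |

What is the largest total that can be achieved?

644

Order the crops by profit per ha: Rice 23 > Oats 20 > Wheat 15 > Cotton 12 > Lentils 7 > Soy 3.
Rice takes 11 to reach its cap of 11 → 25 left.
Give Oats 8 to hit its cap of 8 → 17 left.
Give Wheat 9 to hit its cap of 9 → 8 left.
Cotton: +8 (room for 20) → 8. Pool exhausted.
Total = 12×8 + 20×8 + 15×9 + 23×11 = 644.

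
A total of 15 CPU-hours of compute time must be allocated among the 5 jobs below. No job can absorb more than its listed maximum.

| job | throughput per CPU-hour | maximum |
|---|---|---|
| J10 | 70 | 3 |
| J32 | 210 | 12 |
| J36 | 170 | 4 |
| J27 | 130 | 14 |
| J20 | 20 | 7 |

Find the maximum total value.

3030

Order the jobs by throughput per CPU-hour: J32 210 > J36 170 > J27 130 > J10 70 > J20 20.
J32 takes 12 to reach its cap of 12 ; 3 left.
Only 3 left; J36 takes them to reach 3.
Total = 210×12 + 170×3 = 3030.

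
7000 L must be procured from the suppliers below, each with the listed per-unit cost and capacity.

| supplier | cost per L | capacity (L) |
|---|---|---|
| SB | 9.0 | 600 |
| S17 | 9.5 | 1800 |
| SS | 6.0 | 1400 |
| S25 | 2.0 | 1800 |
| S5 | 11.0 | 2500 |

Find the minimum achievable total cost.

Fill from the cheapest supplier first.
S25 at 2.0: take all 1800 L → 5200 still needed.
Take 1400 from SS at 6.0 → need 3800 more.
SB at 9.0: take all 600 L → 3200 still needed.
Take 1800 from S17 at 9.5 → need 1400 more.
Take 1400 from S5 at 11.0 to finish.
Cost = 1800×2.0 + 1400×6.0 + 600×9.0 + 1800×9.5 + 1400×11.0 = 49900.

49900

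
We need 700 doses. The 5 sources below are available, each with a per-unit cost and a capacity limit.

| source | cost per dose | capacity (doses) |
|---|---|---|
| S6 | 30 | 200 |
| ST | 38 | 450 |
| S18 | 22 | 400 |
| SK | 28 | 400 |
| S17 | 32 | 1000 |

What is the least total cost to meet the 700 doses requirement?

17200

Use sources in increasing cost order.
Take 400 from S18 at 22 ; need 300 more.
SK (28): take the remaining 300 ; done.
S6, S17, ST: unused.
Cost = 400×22 + 300×28 = 17200.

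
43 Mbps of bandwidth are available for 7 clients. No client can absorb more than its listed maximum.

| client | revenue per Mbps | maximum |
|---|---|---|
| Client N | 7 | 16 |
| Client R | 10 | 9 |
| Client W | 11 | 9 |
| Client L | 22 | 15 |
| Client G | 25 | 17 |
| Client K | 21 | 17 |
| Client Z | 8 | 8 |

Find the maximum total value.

Rank by revenue per Mbps: Client G 25 > Client L 22 > Client K 21 > Client W 11 > Client R 10 > Client Z 8 > Client N 7.
Client G takes 17 to reach its cap of 17 → 26 left.
Give Client L 15 to hit its cap of 15 → 11 left.
Client K: +11 (room for 17) → 11. Pool exhausted.
Total = 22×15 + 25×17 + 21×11 = 986.

986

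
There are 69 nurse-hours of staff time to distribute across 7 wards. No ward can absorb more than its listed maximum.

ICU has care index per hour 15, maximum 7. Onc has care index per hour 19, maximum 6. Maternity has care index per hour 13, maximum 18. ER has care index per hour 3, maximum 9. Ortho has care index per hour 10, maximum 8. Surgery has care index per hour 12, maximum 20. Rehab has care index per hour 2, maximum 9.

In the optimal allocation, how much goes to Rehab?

Highest care index per hour first: Onc 19 > ICU 15 > Maternity 13 > Surgery 12 > Ortho 10 > ER 3 > Rehab 2.
Onc: +6 to 6 (cap) — 63 left.
ICU takes 7 to reach its cap of 7 — 56 left.
Maternity: +18 to 18 (cap) — 38 left.
Give Surgery 20 to hit its cap of 20 — 18 left.
Ortho takes 8 to reach its cap of 8 — 10 left.
ER takes 9 to reach its cap of 9 — 1 left.
Rehab: +1 (room for 9) → 1. Pool exhausted.

1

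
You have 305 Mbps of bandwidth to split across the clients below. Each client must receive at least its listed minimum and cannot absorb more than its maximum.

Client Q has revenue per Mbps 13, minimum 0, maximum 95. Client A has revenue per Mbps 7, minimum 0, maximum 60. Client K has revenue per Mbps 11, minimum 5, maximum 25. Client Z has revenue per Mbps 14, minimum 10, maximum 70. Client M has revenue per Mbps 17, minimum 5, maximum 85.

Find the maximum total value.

Meeting every minimum uses 0+0+5+10+5 = 20 Mbps, leaving 285.
Rank by revenue per Mbps: Client M 17 > Client Z 14 > Client Q 13 > Client K 11 > Client A 7.
Give Client M 80 more to hit its cap of 85 — 205 left.
Client Z takes 60 more to reach its cap of 70 — 145 left.
Give Client Q 95 more to hit its cap of 95 — 50 left.
Give Client K 20 more to hit its cap of 25 — 30 left.
Client A: +30 (room for 60) → 30. Pool exhausted.
Total = 13×95 + 7×30 + 11×25 + 14×70 + 17×85 = 4145.

4145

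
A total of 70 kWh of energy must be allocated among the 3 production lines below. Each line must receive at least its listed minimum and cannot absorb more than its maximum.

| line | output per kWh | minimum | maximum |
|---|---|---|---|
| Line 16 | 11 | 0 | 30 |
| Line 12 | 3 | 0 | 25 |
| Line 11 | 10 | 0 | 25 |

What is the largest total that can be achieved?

Meeting every minimum uses 0+0+0 = 0 kWh, leaving 70.
Rank by output per kWh: Line 16 11 > Line 11 10 > Line 12 3.
Line 16: +30 to 30 (cap) — 40 left.
Give Line 11 25 more to hit its cap of 25 — 15 left.
Only 15 left; Line 12 takes them to reach 15.
Total = 11×30 + 3×15 + 10×25 = 625.

625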